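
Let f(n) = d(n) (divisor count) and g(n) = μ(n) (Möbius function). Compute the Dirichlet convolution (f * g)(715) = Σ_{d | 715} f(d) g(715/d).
(d * μ)(715) = 1

Divisors of 715: [1, 5, 11, 13, 55, 65, 143, 715]. For each d | 715:
  d = 1: d(1) · μ(715/1) = 1 · -1 = -1
  d = 5: d(5) · μ(715/5) = 2 · 1 = 2
  d = 11: d(11) · μ(715/11) = 2 · 1 = 2
  d = 13: d(13) · μ(715/13) = 2 · 1 = 2
  d = 55: d(55) · μ(715/55) = 4 · -1 = -4
  d = 65: d(65) · μ(715/65) = 4 · -1 = -4
  d = 143: d(143) · μ(715/143) = 4 · -1 = -4
  d = 715: d(715) · μ(715/715) = 8 · 1 = 8
Summing: (d * μ)(715) = -1 + 2 + 2 + 2 + -4 + -4 + -4 + 8 = 1.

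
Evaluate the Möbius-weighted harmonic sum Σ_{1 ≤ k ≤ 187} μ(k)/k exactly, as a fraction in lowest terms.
Σ μ(k)/k = -27041902300620416603296223594221152327628829604011718275600551594065857/5397346292805549782720214077673687806275517530364350655459511599582614290

Values of μ(k) for 1 ≤ k ≤ 187: μ(1) = 1, μ(2) = -1, μ(3) = -1, μ(5) = -1, μ(6) = 1, μ(7) = -1, μ(10) = 1, μ(11) = -1, μ(13) = -1, μ(14) = 1, μ(15) = 1, μ(17) = -1, μ(19) = -1, μ(21) = 1, μ(22) = 1, μ(23) = -1, μ(26) = 1, μ(29) = -1, μ(30) = -1, μ(31) = -1, μ(33) = 1, μ(34) = 1, μ(35) = 1, μ(37) = -1, μ(38) = 1, μ(39) = 1, μ(41) = -1, μ(42) = -1, μ(43) = -1, μ(46) = 1, μ(47) = -1, μ(51) = 1, μ(53) = -1, μ(55) = 1, μ(57) = 1, μ(58) = 1, μ(59) = -1, μ(61) = -1, μ(62) = 1, μ(65) = 1, μ(66) = -1, μ(67) = -1, μ(69) = 1, μ(70) = -1, μ(71) = -1, μ(73) = -1, μ(74) = 1, μ(77) = 1, μ(78) = -1, μ(79) = -1, μ(82) = 1, μ(83) = -1, μ(85) = 1, μ(86) = 1, μ(87) = 1, μ(89) = -1, μ(91) = 1, μ(93) = 1, μ(94) = 1, μ(95) = 1, μ(97) = -1, μ(101) = -1, μ(102) = -1, μ(103) = -1, μ(105) = -1, μ(106) = 1, μ(107) = -1, μ(109) = -1, μ(110) = -1, μ(111) = 1, μ(113) = -1, μ(114) = -1, μ(115) = 1, μ(118) = 1, μ(119) = 1, μ(122) = 1, μ(123) = 1, μ(127) = -1, μ(129) = 1, μ(130) = -1, μ(131) = -1, μ(133) = 1, μ(134) = 1, μ(137) = -1, μ(138) = -1, μ(139) = -1, μ(141) = 1, μ(142) = 1, μ(143) = 1, μ(145) = 1, μ(146) = 1, μ(149) = -1, μ(151) = -1, μ(154) = -1, μ(155) = 1, μ(157) = -1, μ(158) = 1, μ(159) = 1, μ(161) = 1, μ(163) = -1, μ(165) = -1, μ(166) = 1, μ(167) = -1, μ(170) = -1, μ(173) = -1, μ(174) = -1, μ(177) = 1, μ(178) = 1, μ(179) = -1, μ(181) = -1, μ(182) = -1, μ(183) = 1, μ(185) = 1, μ(186) = -1, μ(187) = 1, with μ = 0 on non-squarefree integers. Summing μ(k)/k for k where μ(k) ≠ 0 gives -27041902300620416603296223594221152327628829604011718275600551594065857/5397346292805549782720214077673687806275517530364350655459511599582614290 ≈ -0.0050. (PNT ⟺ this sum → 0 as n → ∞.)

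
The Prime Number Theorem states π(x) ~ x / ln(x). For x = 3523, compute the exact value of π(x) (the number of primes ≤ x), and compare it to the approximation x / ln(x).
π(3523) = 491;  x/ln(x) ≈ 431.37;  relative error ≈ 12.15%.

Directly count primes up to 3523: π(3523) = 491. The PNT approximation gives 3523/ln(3523) ≈ 3523/8.16707 ≈ 431.37. Relative error (π(x) − x/ln(x)) / π(x) ≈ 12.15%; the approximation is known to undercount slightly (Li(x) is a better estimate).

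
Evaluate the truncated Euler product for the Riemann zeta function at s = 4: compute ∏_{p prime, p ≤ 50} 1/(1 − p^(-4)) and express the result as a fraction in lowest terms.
∏ = 65572203587643632473857746546522240898588901/60584710506150227098341885345792000000000000

The primes p ≤ 50 are [2, 3, 5, 7, 11, 13, 17, 19, 23, 29, 31, 37, 41, 43, 47]. For each prime, (1 − 1/p^4)^(-1) = p^4 / (p^4 − 1). The product is (1 − 1/2^4)^(-1), (1 − 1/3^4)^(-1), (1 − 1/5^4)^(-1), (1 − 1/7^4)^(-1), (1 − 1/11^4)^(-1), (1 − 1/13^4)^(-1), (1 − 1/17^4)^(-1), (1 − 1/19^4)^(-1), (1 − 1/23^4)^(-1), (1 − 1/29^4)^(-1), (1 − 1/31^4)^(-1), (1 − 1/37^4)^(-1), (1 − 1/41^4)^(-1), (1 − 1/43^4)^(-1), (1 − 1/47^4)^(-1) = ∏ p^4 / (p^4 − 1) = 65572203587643632473857746546522240898588901/60584710506150227098341885345792000000000000.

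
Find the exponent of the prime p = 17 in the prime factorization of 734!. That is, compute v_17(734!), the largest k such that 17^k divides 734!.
v_17(734!) = 45

Legendre's formula: v_p(n!) = Σ_{k ≥ 1} ⌊n / p^k⌋. For p = 17, n = 734, the terms are:
  ⌊734/17^1⌋ = ⌊734/17⌋ = 43
  ⌊734/17^2⌋ = ⌊734/289⌋ = 2
(the next term ⌊734/17^3⌋ = 0, terminating the sum). Summing: v_17(734!) = 43 + 2 = 45.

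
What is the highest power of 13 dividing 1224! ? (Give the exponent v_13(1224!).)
v_13(1224!) = 101

Legendre's formula: v_p(n!) = Σ_{k ≥ 1} ⌊n / p^k⌋. For p = 13, n = 1224, the terms are:
  ⌊1224/13^1⌋ = ⌊1224/13⌋ = 94
  ⌊1224/13^2⌋ = ⌊1224/169⌋ = 7
(the next term ⌊1224/13^3⌋ = 0, terminating the sum). Summing: v_13(1224!) = 94 + 7 = 101.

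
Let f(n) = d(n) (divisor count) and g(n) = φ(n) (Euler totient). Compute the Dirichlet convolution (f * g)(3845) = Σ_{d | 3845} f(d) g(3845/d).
(d * φ)(3845) = 4620

Divisors of 3845: [1, 5, 769, 3845]. For each d | 3845:
  d = 1: d(1) · φ(3845/1) = 1 · 3072 = 3072
  d = 5: d(5) · φ(3845/5) = 2 · 768 = 1536
  d = 769: d(769) · φ(3845/769) = 2 · 4 = 8
  d = 3845: d(3845) · φ(3845/3845) = 4 · 1 = 4
Summing: (d * φ)(3845) = 3072 + 1536 + 8 + 4 = 4620.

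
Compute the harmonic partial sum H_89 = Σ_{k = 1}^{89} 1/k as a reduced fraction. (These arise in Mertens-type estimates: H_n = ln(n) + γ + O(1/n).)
H_89 = 3645196481713595484337076792241271893701/718766754945489455304472257065075294400

Direct summation: H_89 = 1 + 1/2 + ... + 1/89. The least common denominator is lcm(1, ..., 89) = 718766754945489455304472257065075294400; over this denominator the numerator is 718766754945489455304472257065075294400 + 359383377472744727652236128532537647200 + 239588918315163151768157419021691764800 + 179691688736372363826118064266268823600 + 143753350989097891060894451413015058880 + 119794459157581575884078709510845882400 + 102680964992212779329210322437867899200 + 89845844368186181913059032133134411800 + 79862972771721050589385806340563921600 + 71876675494548945530447225706507529440 + 65342432267771768664042932460461390400 + 59897229578790787942039354755422941200 + 55289750380422265792651712081928868800 + 51340482496106389664605161218933949600 + 47917783663032630353631483804338352960 + 44922922184093090956529516066567205900 + 42280397349734673841439544533239723200 + 39931486385860525294692903170281960800 + 37829829207657339752866960898161857600 + 35938337747274472765223612853253764720 + 34226988330737593109736774145955966400 + 32671216133885884332021466230230695200 + 31250728475890845882803141611525012800 + 29948614789395393971019677377711470600 + 28750670197819578212178890282603011776 + 27644875190211132896325856040964434400 + 26620990923907016863128602113521307200 + 25670241248053194832302580609466974800 + 24785060515361705355326629553968113600 + 23958891831516315176815741902169176480 + 23186024353080305009821685711776622400 + 22461461092046545478264758033283602950 + 21780810755923922888014310820153796800 + 21140198674867336920719772266619861600 + 20536192998442555865842064487573579840 + 19965743192930262647346451585140980400 + 19426128512040255548769520461218251200 + 18914914603828669876433480449080928800 + 18429916793474088597550570693976289600 + 17969168873637236382611806426626882360 + 17530896462085108665962737977196958400 + 17113494165368796554868387072977983200 + 16715505928964871053592378071280820800 + 16335608066942942166010733115115347600 + 15972594554344210117877161268112784320 + 15625364237945422941401570805762506400 + 15292909679691265006478133129044155200 + 14974307394697696985509838688855735300 + 14668709284601825618458617491123985600 + 14375335098909789106089445141301505888 + 14093465783244891280479848177746574400 + 13822437595105566448162928020482217200 + 13561636885763951986876835038963684800 + 13310495461953508431564301056760653600 + 13068486453554353732808586492092278080 + 12835120624026597416151290304733487400 + 12609943069219113250955653632720619200 + 12392530257680852677663314776984056800 + 12182487371957448394991055204492801600 + 11979445915758157588407870951084588240 + 11783061556483433693515938640411070400 + 11593012176540152504910842855888311200 + 11408996110245864369912258048651988800 + 11230730546023272739132379016641801475 + 11057950076084453158530342416385773760 + 10890405377961961444007155410076898400 + 10727862014111782914992123239777243200 + 10570099337433668460359886133309930800 + 10416909491963615294267713870508337600 + 10268096499221277932921032243786789920 + 10123475421767457116964397986832046400 + 9982871596465131323673225792570490200 + 9846119930760129524718798041987332800 + 9713064256020127774384760230609125600 + 9583556732606526070726296760867670592 + 9457457301914334938216740224540464400 + 9334633181110252666291847494351627200 + 9214958396737044298775285346988144800 + 9098313353740372851955345026140193600 + 8984584436818618191305903213313441180 + 8873663641302338954376200704507102400 + 8765448231042554332981368988598479200 + 8659840421029993437403280205603316800 + 8556747082684398277434193536488991600 + 8456079469946934768287908906647944640 + 8357752964482435526796189035640410400 + 8261686838453901785108876517989371200 + 8167804033471471083005366557557673800 + 8076030954443701744994070304101969600 = 3645196481713595484337076792241271893701, so H_89 = 3645196481713595484337076792241271893701/718766754945489455304472257065075294400 (already in lowest terms) ≈ 5.07146. (The PNT-adjacent estimate ln(89) + γ ≈ 5.06585 matches within O(1/n).)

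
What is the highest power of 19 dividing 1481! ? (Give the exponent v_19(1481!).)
v_19(1481!) = 81

Legendre's formula: v_p(n!) = Σ_{k ≥ 1} ⌊n / p^k⌋. For p = 19, n = 1481, the terms are:
  ⌊1481/19^1⌋ = ⌊1481/19⌋ = 77
  ⌊1481/19^2⌋ = ⌊1481/361⌋ = 4
(the next term ⌊1481/19^3⌋ = 0, terminating the sum). Summing: v_19(1481!) = 77 + 4 = 81.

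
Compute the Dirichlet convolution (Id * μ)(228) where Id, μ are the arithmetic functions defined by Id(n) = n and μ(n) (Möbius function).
(Id * μ)(228) = 72

Divisors of 228: [1, 2, 3, 4, 6, 12, 19, 38, 57, 76, 114, 228]. For each d | 228:
  d = 1: Id(1) · μ(228/1) = 1 · 0 = 0
  d = 2: Id(2) · μ(228/2) = 2 · -1 = -2
  d = 3: Id(3) · μ(228/3) = 3 · 0 = 0
  d = 4: Id(4) · μ(228/4) = 4 · 1 = 4
  d = 6: Id(6) · μ(228/6) = 6 · 1 = 6
  d = 12: Id(12) · μ(228/12) = 12 · -1 = -12
  d = 19: Id(19) · μ(228/19) = 19 · 0 = 0
  d = 38: Id(38) · μ(228/38) = 38 · 1 = 38
  d = 57: Id(57) · μ(228/57) = 57 · 0 = 0
  d = 76: Id(76) · μ(228/76) = 76 · -1 = -76
  d = 114: Id(114) · μ(228/114) = 114 · -1 = -114
  d = 228: Id(228) · μ(228/228) = 228 · 1 = 228
Summing: (Id * μ)(228) = 0 + -2 + 0 + 4 + 6 + -12 + 0 + 38 + 0 + -76 + -114 + 228 = 72.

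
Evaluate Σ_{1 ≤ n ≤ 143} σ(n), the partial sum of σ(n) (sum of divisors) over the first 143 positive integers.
Σ_{n ≤ 143} σ(n) = 16783

Compute σ(n) for each 1 ≤ n ≤ 143: σ(1) = 1, σ(2) = 3, σ(3) = 4, σ(4) = 7, σ(5) = 6, σ(6) = 12, σ(7) = 8, σ(8) = 15, σ(9) = 13, σ(10) = 18, σ(11) = 12, σ(12) = 28, σ(13) = 14, σ(14) = 24, σ(15) = 24, σ(16) = 31, σ(17) = 18, σ(18) = 39, σ(19) = 20, σ(20) = 42, σ(21) = 32, σ(22) = 36, σ(23) = 24, σ(24) = 60, σ(25) = 31, σ(26) = 42, σ(27) = 40, σ(28) = 56, σ(29) = 30, σ(30) = 72, σ(31) = 32, σ(32) = 63, σ(33) = 48, σ(34) = 54, σ(35) = 48, σ(36) = 91, σ(37) = 38, σ(38) = 60, σ(39) = 56, σ(40) = 90, σ(41) = 42, σ(42) = 96, σ(43) = 44, σ(44) = 84, σ(45) = 78, σ(46) = 72, σ(47) = 48, σ(48) = 124, σ(49) = 57, σ(50) = 93, σ(51) = 72, σ(52) = 98, σ(53) = 54, σ(54) = 120, σ(55) = 72, σ(56) = 120, σ(57) = 80, σ(58) = 90, σ(59) = 60, σ(60) = 168, σ(61) = 62, σ(62) = 96, σ(63) = 104, σ(64) = 127, σ(65) = 84, σ(66) = 144, σ(67) = 68, σ(68) = 126, σ(69) = 96, σ(70) = 144, σ(71) = 72, σ(72) = 195, σ(73) = 74, σ(74) = 114, σ(75) = 124, σ(76) = 140, σ(77) = 96, σ(78) = 168, σ(79) = 80, σ(80) = 186, σ(81) = 121, σ(82) = 126, σ(83) = 84, σ(84) = 224, σ(85) = 108, σ(86) = 132, σ(87) = 120, σ(88) = 180, σ(89) = 90, σ(90) = 234, σ(91) = 112, σ(92) = 168, σ(93) = 128, σ(94) = 144, σ(95) = 120, σ(96) = 252, σ(97) = 98, σ(98) = 171, σ(99) = 156, σ(100) = 217, σ(101) = 102, σ(102) = 216, σ(103) = 104, σ(104) = 210, σ(105) = 192, σ(106) = 162, σ(107) = 108, σ(108) = 280, σ(109) = 110, σ(110) = 216, σ(111) = 152, σ(112) = 248, σ(113) = 114, σ(114) = 240, σ(115) = 144, σ(116) = 210, σ(117) = 182, σ(118) = 180, σ(119) = 144, σ(120) = 360, σ(121) = 133, σ(122) = 186, σ(123) = 168, σ(124) = 224, σ(125) = 156, σ(126) = 312, σ(127) = 128, σ(128) = 255, σ(129) = 176, σ(130) = 252, σ(131) = 132, σ(132) = 336, σ(133) = 160, σ(134) = 204, σ(135) = 240, σ(136) = 270, σ(137) = 138, σ(138) = 288, σ(139) = 140, σ(140) = 336, σ(141) = 192, σ(142) = 216, σ(143) = 168. Summing all 143 values: 16783. (Average order: Σ_{n ≤ x} σ(n) ~ (π²/12) x². For x = 143, (π²/12)·143² ≈ 16818.63.)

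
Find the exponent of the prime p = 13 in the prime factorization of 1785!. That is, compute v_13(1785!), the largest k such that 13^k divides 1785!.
v_13(1785!) = 147

Legendre's formula: v_p(n!) = Σ_{k ≥ 1} ⌊n / p^k⌋. For p = 13, n = 1785, the terms are:
  ⌊1785/13^1⌋ = ⌊1785/13⌋ = 137
  ⌊1785/13^2⌋ = ⌊1785/169⌋ = 10
(the next term ⌊1785/13^3⌋ = 0, terminating the sum). Summing: v_13(1785!) = 137 + 10 = 147.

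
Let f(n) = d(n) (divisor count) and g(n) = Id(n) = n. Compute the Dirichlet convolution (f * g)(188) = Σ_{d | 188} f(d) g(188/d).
(d * Id)(188) = 539

Divisors of 188: [1, 2, 4, 47, 94, 188]. For each d | 188:
  d = 1: d(1) · Id(188/1) = 1 · 188 = 188
  d = 2: d(2) · Id(188/2) = 2 · 94 = 188
  d = 4: d(4) · Id(188/4) = 3 · 47 = 141
  d = 47: d(47) · Id(188/47) = 2 · 4 = 8
  d = 94: d(94) · Id(188/94) = 4 · 2 = 8
  d = 188: d(188) · Id(188/188) = 6 · 1 = 6
Summing: (d * Id)(188) = 188 + 188 + 141 + 8 + 8 + 6 = 539.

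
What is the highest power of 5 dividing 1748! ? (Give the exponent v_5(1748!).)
v_5(1748!) = 433

Legendre's formula: v_p(n!) = Σ_{k ≥ 1} ⌊n / p^k⌋. For p = 5, n = 1748, the terms are:
  ⌊1748/5^1⌋ = ⌊1748/5⌋ = 349
  ⌊1748/5^2⌋ = ⌊1748/25⌋ = 69
  ⌊1748/5^3⌋ = ⌊1748/125⌋ = 13
  ⌊1748/5^4⌋ = ⌊1748/625⌋ = 2
(the next term ⌊1748/5^5⌋ = 0, terminating the sum). Summing: v_5(1748!) = 349 + 69 + 13 + 2 = 433.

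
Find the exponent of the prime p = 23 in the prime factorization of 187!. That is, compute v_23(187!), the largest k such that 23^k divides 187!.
v_23(187!) = 8

Legendre's formula: v_p(n!) = Σ_{k ≥ 1} ⌊n / p^k⌋. For p = 23, n = 187, the terms are:
  ⌊187/23^1⌋ = ⌊187/23⌋ = 8
(the next term ⌊187/23^2⌋ = 0, terminating the sum). Summing: v_23(187!) = 8 = 8.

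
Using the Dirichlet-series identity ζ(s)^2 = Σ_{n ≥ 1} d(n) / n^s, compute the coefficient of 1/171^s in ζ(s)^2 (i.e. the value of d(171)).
d(171) = 6

ζ(s)^2 = (Σ 1/m^s)(Σ 1/k^s). The coefficient of 1/n^s in the product is the number of ordered pairs (m, k) with mk = n, which equals d(n). For n = 171, divisors are [1, 3, 9, 19, 57, 171], so d(171) = 6.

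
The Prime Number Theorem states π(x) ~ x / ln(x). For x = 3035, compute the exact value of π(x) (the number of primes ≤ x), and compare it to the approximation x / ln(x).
π(3035) = 434;  x/ln(x) ≈ 378.52;  relative error ≈ 12.78%.

Directly count primes up to 3035: π(3035) = 434. The PNT approximation gives 3035/ln(3035) ≈ 3035/8.01797 ≈ 378.52. Relative error (π(x) − x/ln(x)) / π(x) ≈ 12.78%; the approximation is known to undercount slightly (Li(x) is a better estimate).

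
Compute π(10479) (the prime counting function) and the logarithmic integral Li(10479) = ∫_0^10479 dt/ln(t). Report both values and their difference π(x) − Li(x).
π(10479) = 1282;  Li(10479) ≈ 1298.01;  π(x) − Li(x) ≈ -16.01.

Direct count of primes ≤ 10479 gives π(10479) = 1282. Numerical evaluation of the logarithmic integral gives Li(10479) ≈ 1298.01. The difference π(x) − Li(x) ≈ -16.01 is typically negative for small/moderate x (Li(x) overestimates), though Littlewood's theorem shows this sign changes infinitely often.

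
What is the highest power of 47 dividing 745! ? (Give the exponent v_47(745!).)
v_47(745!) = 15

Legendre's formula: v_p(n!) = Σ_{k ≥ 1} ⌊n / p^k⌋. For p = 47, n = 745, the terms are:
  ⌊745/47^1⌋ = ⌊745/47⌋ = 15
(the next term ⌊745/47^2⌋ = 0, terminating the sum). Summing: v_47(745!) = 15 = 15.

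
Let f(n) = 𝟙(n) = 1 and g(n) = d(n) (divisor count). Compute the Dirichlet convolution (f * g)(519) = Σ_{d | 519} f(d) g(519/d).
(𝟙 * d)(519) = 9

Divisors of 519: [1, 3, 173, 519]. For each d | 519:
  d = 1: 𝟙(1) · d(519/1) = 1 · 4 = 4
  d = 3: 𝟙(3) · d(519/3) = 1 · 2 = 2
  d = 173: 𝟙(173) · d(519/173) = 1 · 2 = 2
  d = 519: 𝟙(519) · d(519/519) = 1 · 1 = 1
Summing: (𝟙 * d)(519) = 4 + 2 + 2 + 1 = 9.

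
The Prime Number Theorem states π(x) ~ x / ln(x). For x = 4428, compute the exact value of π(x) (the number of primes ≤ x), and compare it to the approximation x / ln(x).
π(4428) = 602;  x/ln(x) ≈ 527.41;  relative error ≈ 12.39%.

Directly count primes up to 4428: π(4428) = 602. The PNT approximation gives 4428/ln(4428) ≈ 4428/8.39570 ≈ 527.41. Relative error (π(x) − x/ln(x)) / π(x) ≈ 12.39%; the approximation is known to undercount slightly (Li(x) is a better estimate).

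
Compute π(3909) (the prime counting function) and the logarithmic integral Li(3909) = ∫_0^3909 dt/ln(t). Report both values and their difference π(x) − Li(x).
π(3909) = 540;  Li(3909) ≈ 554.38;  π(x) − Li(x) ≈ -14.38.

Direct count of primes ≤ 3909 gives π(3909) = 540. Numerical evaluation of the logarithmic integral gives Li(3909) ≈ 554.38. The difference π(x) − Li(x) ≈ -14.38 is typically negative for small/moderate x (Li(x) overestimates), though Littlewood's theorem shows this sign changes infinitely often.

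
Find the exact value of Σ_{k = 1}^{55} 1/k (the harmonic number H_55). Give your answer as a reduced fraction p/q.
H_55 = 251499286680120823312889/54749786241679275146400

Direct summation: H_55 = 1 + 1/2 + ... + 1/55. The least common denominator is lcm(1, ..., 55) = 164249358725037825439200; over this denominator the numerator is 164249358725037825439200 + 82124679362518912719600 + 54749786241679275146400 + 41062339681259456359800 + 32849871745007565087840 + 27374893120839637573200 + 23464194103576832205600 + 20531169840629728179900 + 18249928747226425048800 + 16424935872503782543920 + 14931759884094347767200 + 13687446560419818786600 + 12634566055772140418400 + 11732097051788416102800 + 10949957248335855029280 + 10265584920314864089950 + 9661726983825754437600 + 9124964373613212524400 + 8644703090791464496800 + 8212467936251891271960 + 7821398034525610735200 + 7465879942047173883600 + 7141276466305992410400 + 6843723280209909393300 + 6569974349001513017568 + 6317283027886070209200 + 6083309582408808349600 + 5866048525894208051400 + 5663770990518545704800 + 5474978624167927514640 + 5298366410485091143200 + 5132792460157432044975 + 4977253294698115922400 + 4830863491912877218800 + 4692838820715366441120 + 4562482186806606262200 + 4439171857433454741600 + 4322351545395732248400 + 4211522018590713472800 + 4106233968125945635980 + 4006081920122873791200 + 3910699017262805367600 + 3819752528489251754400 + 3732939971023586941800 + 3649985749445285009760 + 3570638233152996205200 + 3494667206915698413600 + 3421861640104954696650 + 3352027729082404600800 + 3284987174500756508784 + 3220575661275251479200 + 3158641513943035104600 + 3099044504245996706400 + 3041654791204404174800 + 2986351976818869553440 = 754497860040362469938667, so H_55 = 754497860040362469938667/164249358725037825439200; reducing by gcd(754497860040362469938667, 164249358725037825439200) = 3 gives 251499286680120823312889/54749786241679275146400 ≈ 4.59361. (The PNT-adjacent estimate ln(55) + γ ≈ 4.58455 matches within O(1/n).)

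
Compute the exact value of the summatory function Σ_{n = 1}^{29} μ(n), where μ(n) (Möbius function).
Σ_{n ≤ 29} μ(n) = -2

Compute μ(n) for each 1 ≤ n ≤ 29: μ(1) = 1, μ(2) = -1, μ(3) = -1, μ(4) = 0, μ(5) = -1, μ(6) = 1, μ(7) = -1, μ(8) = 0, μ(9) = 0, μ(10) = 1, μ(11) = -1, μ(12) = 0, μ(13) = -1, μ(14) = 1, μ(15) = 1, μ(16) = 0, μ(17) = -1, μ(18) = 0, μ(19) = -1, μ(20) = 0, μ(21) = 1, μ(22) = 1, μ(23) = -1, μ(24) = 0, μ(25) = 0, μ(26) = 1, μ(27) = 0, μ(28) = 0, μ(29) = -1. Summing all 29 values: -2. (Mertens function M(x) = Σ_{n ≤ x} μ(n); on average M(x) should be small (PNT ⟺ M(x) = o(x)).)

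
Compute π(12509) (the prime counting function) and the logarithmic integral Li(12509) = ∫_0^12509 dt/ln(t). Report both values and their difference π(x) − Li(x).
π(12509) = 1493;  Li(12509) ≈ 1515.17;  π(x) − Li(x) ≈ -22.17.

Direct count of primes ≤ 12509 gives π(12509) = 1493. Numerical evaluation of the logarithmic integral gives Li(12509) ≈ 1515.17. The difference π(x) − Li(x) ≈ -22.17 is typically negative for small/moderate x (Li(x) overestimates), though Littlewood's theorem shows this sign changes infinitely often.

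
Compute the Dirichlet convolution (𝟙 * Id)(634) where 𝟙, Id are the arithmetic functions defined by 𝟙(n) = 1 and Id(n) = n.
(𝟙 * Id)(634) = 954

Divisors of 634: [1, 2, 317, 634]. For each d | 634:
  d = 1: 𝟙(1) · Id(634/1) = 1 · 634 = 634
  d = 2: 𝟙(2) · Id(634/2) = 1 · 317 = 317
  d = 317: 𝟙(317) · Id(634/317) = 1 · 2 = 2
  d = 634: 𝟙(634) · Id(634/634) = 1 · 1 = 1
Summing: (𝟙 * Id)(634) = 634 + 317 + 2 + 1 = 954.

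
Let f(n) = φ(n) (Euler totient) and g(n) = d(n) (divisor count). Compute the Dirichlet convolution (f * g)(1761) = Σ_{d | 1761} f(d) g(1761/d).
(φ * d)(1761) = 2352

Divisors of 1761: [1, 3, 587, 1761]. For each d | 1761:
  d = 1: φ(1) · d(1761/1) = 1 · 4 = 4
  d = 3: φ(3) · d(1761/3) = 2 · 2 = 4
  d = 587: φ(587) · d(1761/587) = 586 · 2 = 1172
  d = 1761: φ(1761) · d(1761/1761) = 1172 · 1 = 1172
Summing: (φ * d)(1761) = 4 + 4 + 1172 + 1172 = 2352.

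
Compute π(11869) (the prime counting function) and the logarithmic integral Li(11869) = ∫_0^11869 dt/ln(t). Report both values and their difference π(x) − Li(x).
π(11869) = 1423;  Li(11869) ≈ 1447.14;  π(x) − Li(x) ≈ -24.14.

Direct count of primes ≤ 11869 gives π(11869) = 1423. Numerical evaluation of the logarithmic integral gives Li(11869) ≈ 1447.14. The difference π(x) − Li(x) ≈ -24.14 is typically negative for small/moderate x (Li(x) overestimates), though Littlewood's theorem shows this sign changes infinitely often.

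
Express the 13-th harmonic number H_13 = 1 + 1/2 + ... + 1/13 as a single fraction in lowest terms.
H_13 = 1145993/360360

Direct summation: H_13 = 1 + 1/2 + ... + 1/13. The least common denominator is lcm(1, ..., 13) = 360360; over this denominator the numerator is 360360 + 180180 + 120120 + 90090 + 72072 + 60060 + 51480 + 45045 + 40040 + 36036 + 32760 + 30030 + 27720 = 1145993, so H_13 = 1145993/360360 (already in lowest terms) ≈ 3.18013. (The PNT-adjacent estimate ln(13) + γ ≈ 3.14217 matches within O(1/n).)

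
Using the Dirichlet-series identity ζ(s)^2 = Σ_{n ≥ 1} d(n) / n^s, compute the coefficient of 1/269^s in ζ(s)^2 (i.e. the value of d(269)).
d(269) = 2

ζ(s)^2 = (Σ 1/m^s)(Σ 1/k^s). The coefficient of 1/n^s in the product is the number of ordered pairs (m, k) with mk = n, which equals d(n). For n = 269, divisors are [1, 269], so d(269) = 2.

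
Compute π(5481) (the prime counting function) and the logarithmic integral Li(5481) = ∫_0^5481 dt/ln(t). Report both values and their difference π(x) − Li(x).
π(5481) = 724;  Li(5481) ≈ 740.45;  π(x) − Li(x) ≈ -16.45.

Direct count of primes ≤ 5481 gives π(5481) = 724. Numerical evaluation of the logarithmic integral gives Li(5481) ≈ 740.45. The difference π(x) − Li(x) ≈ -16.45 is typically negative for small/moderate x (Li(x) overestimates), though Littlewood's theorem shows this sign changes infinitely often.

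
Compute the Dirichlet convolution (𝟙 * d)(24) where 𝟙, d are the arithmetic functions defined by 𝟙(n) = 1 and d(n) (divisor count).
(𝟙 * d)(24) = 30

Divisors of 24: [1, 2, 3, 4, 6, 8, 12, 24]. For each d | 24:
  d = 1: 𝟙(1) · d(24/1) = 1 · 8 = 8
  d = 2: 𝟙(2) · d(24/2) = 1 · 6 = 6
  d = 3: 𝟙(3) · d(24/3) = 1 · 4 = 4
  d = 4: 𝟙(4) · d(24/4) = 1 · 4 = 4
  d = 6: 𝟙(6) · d(24/6) = 1 · 3 = 3
  d = 8: 𝟙(8) · d(24/8) = 1 · 2 = 2
  d = 12: 𝟙(12) · d(24/12) = 1 · 2 = 2
  d = 24: 𝟙(24) · d(24/24) = 1 · 1 = 1
Summing: (𝟙 * d)(24) = 8 + 6 + 4 + 4 + 3 + 2 + 2 + 1 = 30.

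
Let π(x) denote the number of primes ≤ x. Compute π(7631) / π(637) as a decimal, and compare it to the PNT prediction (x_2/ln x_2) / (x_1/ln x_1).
π(7631)/π(637) = 968/115 ≈ 8.4174;  PNT prediction ≈ 8.6521.

π(637) = 115 and π(7631) = 968, so π(7631)/π(637) ≈ 8.4174. The PNT-predicted ratio is (7631/ln(7631)) / (637/ln(637)) ≈ 8.6521. The two agree to within a few percent, as expected.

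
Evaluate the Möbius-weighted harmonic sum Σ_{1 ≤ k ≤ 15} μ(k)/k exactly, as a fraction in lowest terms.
Σ μ(k)/k = 304/5005

Values of μ(k) for 1 ≤ k ≤ 15: μ(1) = 1, μ(2) = -1, μ(3) = -1, μ(5) = -1, μ(6) = 1, μ(7) = -1, μ(10) = 1, μ(11) = -1, μ(13) = -1, μ(14) = 1, μ(15) = 1, with μ = 0 on non-squarefree integers. Summing μ(k)/k for k where μ(k) ≠ 0 gives 304/5005 ≈ 0.0607. (PNT ⟺ this sum → 0 as n → ∞.)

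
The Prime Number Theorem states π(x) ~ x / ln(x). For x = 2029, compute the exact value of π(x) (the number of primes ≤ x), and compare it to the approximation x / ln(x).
π(2029) = 308;  x/ln(x) ≈ 266.44;  relative error ≈ 13.49%.

Directly count primes up to 2029: π(2029) = 308. The PNT approximation gives 2029/ln(2029) ≈ 2029/7.61530 ≈ 266.44. Relative error (π(x) − x/ln(x)) / π(x) ≈ 13.49%; the approximation is known to undercount slightly (Li(x) is a better estimate).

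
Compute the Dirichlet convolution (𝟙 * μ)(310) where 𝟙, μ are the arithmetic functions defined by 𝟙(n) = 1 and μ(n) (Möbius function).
(𝟙 * μ)(310) = 0

Divisors of 310: [1, 2, 5, 10, 31, 62, 155, 310]. For each d | 310:
  d = 1: 𝟙(1) · μ(310/1) = 1 · -1 = -1
  d = 2: 𝟙(2) · μ(310/2) = 1 · 1 = 1
  d = 5: 𝟙(5) · μ(310/5) = 1 · 1 = 1
  d = 10: 𝟙(10) · μ(310/10) = 1 · -1 = -1
  d = 31: 𝟙(31) · μ(310/31) = 1 · 1 = 1
  d = 62: 𝟙(62) · μ(310/62) = 1 · -1 = -1
  d = 155: 𝟙(155) · μ(310/155) = 1 · -1 = -1
  d = 310: 𝟙(310) · μ(310/310) = 1 · 1 = 1
Summing: (𝟙 * μ)(310) = -1 + 1 + 1 + -1 + 1 + -1 + -1 + 1 = 0.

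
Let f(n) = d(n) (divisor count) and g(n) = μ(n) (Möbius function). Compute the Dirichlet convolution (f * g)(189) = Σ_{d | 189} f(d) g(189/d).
(d * μ)(189) = 1

Divisors of 189: [1, 3, 7, 9, 21, 27, 63, 189]. For each d | 189:
  d = 1: d(1) · μ(189/1) = 1 · 0 = 0
  d = 3: d(3) · μ(189/3) = 2 · 0 = 0
  d = 7: d(7) · μ(189/7) = 2 · 0 = 0
  d = 9: d(9) · μ(189/9) = 3 · 1 = 3
  d = 21: d(21) · μ(189/21) = 4 · 0 = 0
  d = 27: d(27) · μ(189/27) = 4 · -1 = -4
  d = 63: d(63) · μ(189/63) = 6 · -1 = -6
  d = 189: d(189) · μ(189/189) = 8 · 1 = 8
Summing: (d * μ)(189) = 0 + 0 + 0 + 3 + 0 + -4 + -6 + 8 = 1.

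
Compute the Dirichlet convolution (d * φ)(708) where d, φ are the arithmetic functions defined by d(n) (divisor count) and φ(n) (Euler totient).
(d * φ)(708) = 1680

Divisors of 708: [1, 2, 3, 4, 6, 12, 59, 118, 177, 236, 354, 708]. For each d | 708:
  d = 1: d(1) · φ(708/1) = 1 · 232 = 232
  d = 2: d(2) · φ(708/2) = 2 · 116 = 232
  d = 3: d(3) · φ(708/3) = 2 · 116 = 232
  d = 4: d(4) · φ(708/4) = 3 · 116 = 348
  d = 6: d(6) · φ(708/6) = 4 · 58 = 232
  d = 12: d(12) · φ(708/12) = 6 · 58 = 348
  d = 59: d(59) · φ(708/59) = 2 · 4 = 8
  d = 118: d(118) · φ(708/118) = 4 · 2 = 8
  d = 177: d(177) · φ(708/177) = 4 · 2 = 8
  d = 236: d(236) · φ(708/236) = 6 · 2 = 12
  d = 354: d(354) · φ(708/354) = 8 · 1 = 8
  d = 708: d(708) · φ(708/708) = 12 · 1 = 12
Summing: (d * φ)(708) = 232 + 232 + 232 + 348 + 232 + 348 + 8 + 8 + 8 + 12 + 8 + 12 = 1680.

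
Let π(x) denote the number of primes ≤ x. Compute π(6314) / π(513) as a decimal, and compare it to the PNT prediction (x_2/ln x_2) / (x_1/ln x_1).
π(6314)/π(513) = 821/97 ≈ 8.4639;  PNT prediction ≈ 8.7772.

π(513) = 97 and π(6314) = 821, so π(6314)/π(513) ≈ 8.4639. The PNT-predicted ratio is (6314/ln(6314)) / (513/ln(513)) ≈ 8.7772. The two agree to within a few percent, as expected.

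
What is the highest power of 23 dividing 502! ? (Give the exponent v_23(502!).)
v_23(502!) = 21

Legendre's formula: v_p(n!) = Σ_{k ≥ 1} ⌊n / p^k⌋. For p = 23, n = 502, the terms are:
  ⌊502/23^1⌋ = ⌊502/23⌋ = 21
(the next term ⌊502/23^2⌋ = 0, terminating the sum). Summing: v_23(502!) = 21 = 21.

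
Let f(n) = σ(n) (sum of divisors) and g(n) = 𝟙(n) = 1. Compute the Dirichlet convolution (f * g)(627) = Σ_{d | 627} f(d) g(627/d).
(σ * 𝟙)(627) = 1365

Divisors of 627: [1, 3, 11, 19, 33, 57, 209, 627]. For each d | 627:
  d = 1: σ(1) · 𝟙(627/1) = 1 · 1 = 1
  d = 3: σ(3) · 𝟙(627/3) = 4 · 1 = 4
  d = 11: σ(11) · 𝟙(627/11) = 12 · 1 = 12
  d = 19: σ(19) · 𝟙(627/19) = 20 · 1 = 20
  d = 33: σ(33) · 𝟙(627/33) = 48 · 1 = 48
  d = 57: σ(57) · 𝟙(627/57) = 80 · 1 = 80
  d = 209: σ(209) · 𝟙(627/209) = 240 · 1 = 240
  d = 627: σ(627) · 𝟙(627/627) = 960 · 1 = 960
Summing: (σ * 𝟙)(627) = 1 + 4 + 12 + 20 + 48 + 80 + 240 + 960 = 1365.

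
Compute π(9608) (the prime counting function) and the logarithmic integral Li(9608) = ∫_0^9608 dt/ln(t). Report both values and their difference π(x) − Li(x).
π(9608) = 1185;  Li(9608) ≈ 1203.48;  π(x) − Li(x) ≈ -18.48.

Direct count of primes ≤ 9608 gives π(9608) = 1185. Numerical evaluation of the logarithmic integral gives Li(9608) ≈ 1203.48. The difference π(x) − Li(x) ≈ -18.48 is typically negative for small/moderate x (Li(x) overestimates), though Littlewood's theorem shows this sign changes infinitely often.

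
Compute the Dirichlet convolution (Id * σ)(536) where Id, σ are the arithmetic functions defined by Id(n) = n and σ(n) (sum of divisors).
(Id * σ)(536) = 6615

Divisors of 536: [1, 2, 4, 8, 67, 134, 268, 536]. For each d | 536:
  d = 1: Id(1) · σ(536/1) = 1 · 1020 = 1020
  d = 2: Id(2) · σ(536/2) = 2 · 476 = 952
  d = 4: Id(4) · σ(536/4) = 4 · 204 = 816
  d = 8: Id(8) · σ(536/8) = 8 · 68 = 544
  d = 67: Id(67) · σ(536/67) = 67 · 15 = 1005
  d = 134: Id(134) · σ(536/134) = 134 · 7 = 938
  d = 268: Id(268) · σ(536/268) = 268 · 3 = 804
  d = 536: Id(536) · σ(536/536) = 536 · 1 = 536
Summing: (Id * σ)(536) = 1020 + 952 + 816 + 544 + 1005 + 938 + 804 + 536 = 6615.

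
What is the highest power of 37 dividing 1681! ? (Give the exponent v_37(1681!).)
v_37(1681!) = 46

Legendre's formula: v_p(n!) = Σ_{k ≥ 1} ⌊n / p^k⌋. For p = 37, n = 1681, the terms are:
  ⌊1681/37^1⌋ = ⌊1681/37⌋ = 45
  ⌊1681/37^2⌋ = ⌊1681/1369⌋ = 1
(the next term ⌊1681/37^3⌋ = 0, terminating the sum). Summing: v_37(1681!) = 45 + 1 = 46.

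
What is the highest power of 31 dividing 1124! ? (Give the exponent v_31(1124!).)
v_31(1124!) = 37

Legendre's formula: v_p(n!) = Σ_{k ≥ 1} ⌊n / p^k⌋. For p = 31, n = 1124, the terms are:
  ⌊1124/31^1⌋ = ⌊1124/31⌋ = 36
  ⌊1124/31^2⌋ = ⌊1124/961⌋ = 1
(the next term ⌊1124/31^3⌋ = 0, terminating the sum). Summing: v_31(1124!) = 36 + 1 = 37.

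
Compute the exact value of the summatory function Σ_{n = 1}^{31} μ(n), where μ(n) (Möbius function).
Σ_{n ≤ 31} μ(n) = -4

Compute μ(n) for each 1 ≤ n ≤ 31: μ(1) = 1, μ(2) = -1, μ(3) = -1, μ(4) = 0, μ(5) = -1, μ(6) = 1, μ(7) = -1, μ(8) = 0, μ(9) = 0, μ(10) = 1, μ(11) = -1, μ(12) = 0, μ(13) = -1, μ(14) = 1, μ(15) = 1, μ(16) = 0, μ(17) = -1, μ(18) = 0, μ(19) = -1, μ(20) = 0, μ(21) = 1, μ(22) = 1, μ(23) = -1, μ(24) = 0, μ(25) = 0, μ(26) = 1, μ(27) = 0, μ(28) = 0, μ(29) = -1, μ(30) = -1, μ(31) = -1. Summing all 31 values: -4. (Mertens function M(x) = Σ_{n ≤ x} μ(n); on average M(x) should be small (PNT ⟺ M(x) = o(x)).)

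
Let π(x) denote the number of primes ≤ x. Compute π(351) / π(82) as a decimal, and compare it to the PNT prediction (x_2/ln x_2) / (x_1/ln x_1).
π(351)/π(82) = 70/22 ≈ 3.1818;  PNT prediction ≈ 3.2185.

π(82) = 22 and π(351) = 70, so π(351)/π(82) ≈ 3.1818. The PNT-predicted ratio is (351/ln(351)) / (82/ln(82)) ≈ 3.2185. The two agree to within a few percent, as expected.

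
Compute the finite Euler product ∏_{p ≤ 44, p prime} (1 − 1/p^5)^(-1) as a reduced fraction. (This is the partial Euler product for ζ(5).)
∏ = 1572482291224969810929353517600303098269844539827384419450979869/1516482033755337998564749447506198249900022724140786873799147520

The primes p ≤ 44 are [2, 3, 5, 7, 11, 13, 17, 19, 23, 29, 31, 37, 41, 43]. For each prime, (1 − 1/p^5)^(-1) = p^5 / (p^5 − 1). The product is (1 − 1/2^5)^(-1), (1 − 1/3^5)^(-1), (1 − 1/5^5)^(-1), (1 − 1/7^5)^(-1), (1 − 1/11^5)^(-1), (1 − 1/13^5)^(-1), (1 − 1/17^5)^(-1), (1 − 1/19^5)^(-1), (1 − 1/23^5)^(-1), (1 − 1/29^5)^(-1), (1 − 1/31^5)^(-1), (1 − 1/37^5)^(-1), (1 − 1/41^5)^(-1), (1 − 1/43^5)^(-1) = ∏ p^5 / (p^5 − 1) = 1572482291224969810929353517600303098269844539827384419450979869/1516482033755337998564749447506198249900022724140786873799147520.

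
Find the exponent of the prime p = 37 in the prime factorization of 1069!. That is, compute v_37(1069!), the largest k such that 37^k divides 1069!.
v_37(1069!) = 28

Legendre's formula: v_p(n!) = Σ_{k ≥ 1} ⌊n / p^k⌋. For p = 37, n = 1069, the terms are:
  ⌊1069/37^1⌋ = ⌊1069/37⌋ = 28
(the next term ⌊1069/37^2⌋ = 0, terminating the sum). Summing: v_37(1069!) = 28 = 28.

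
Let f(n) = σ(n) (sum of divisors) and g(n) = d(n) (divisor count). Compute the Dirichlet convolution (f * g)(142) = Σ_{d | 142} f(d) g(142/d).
(σ * d)(142) = 370

Divisors of 142: [1, 2, 71, 142]. For each d | 142:
  d = 1: σ(1) · d(142/1) = 1 · 4 = 4
  d = 2: σ(2) · d(142/2) = 3 · 2 = 6
  d = 71: σ(71) · d(142/71) = 72 · 2 = 144
  d = 142: σ(142) · d(142/142) = 216 · 1 = 216
Summing: (σ * d)(142) = 4 + 6 + 144 + 216 = 370.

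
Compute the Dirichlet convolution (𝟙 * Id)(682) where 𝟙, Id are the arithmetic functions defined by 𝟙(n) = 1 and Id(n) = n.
(𝟙 * Id)(682) = 1152

Divisors of 682: [1, 2, 11, 22, 31, 62, 341, 682]. For each d | 682:
  d = 1: 𝟙(1) · Id(682/1) = 1 · 682 = 682
  d = 2: 𝟙(2) · Id(682/2) = 1 · 341 = 341
  d = 11: 𝟙(11) · Id(682/11) = 1 · 62 = 62
  d = 22: 𝟙(22) · Id(682/22) = 1 · 31 = 31
  d = 31: 𝟙(31) · Id(682/31) = 1 · 22 = 22
  d = 62: 𝟙(62) · Id(682/62) = 1 · 11 = 11
  d = 341: 𝟙(341) · Id(682/341) = 1 · 2 = 2
  d = 682: 𝟙(682) · Id(682/682) = 1 · 1 = 1
Summing: (𝟙 * Id)(682) = 682 + 341 + 62 + 31 + 22 + 11 + 2 + 1 = 1152.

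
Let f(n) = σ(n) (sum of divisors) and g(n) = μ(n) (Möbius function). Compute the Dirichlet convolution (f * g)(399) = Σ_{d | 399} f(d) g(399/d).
(σ * μ)(399) = 399

Divisors of 399: [1, 3, 7, 19, 21, 57, 133, 399]. For each d | 399:
  d = 1: σ(1) · μ(399/1) = 1 · -1 = -1
  d = 3: σ(3) · μ(399/3) = 4 · 1 = 4
  d = 7: σ(7) · μ(399/7) = 8 · 1 = 8
  d = 19: σ(19) · μ(399/19) = 20 · 1 = 20
  d = 21: σ(21) · μ(399/21) = 32 · -1 = -32
  d = 57: σ(57) · μ(399/57) = 80 · -1 = -80
  d = 133: σ(133) · μ(399/133) = 160 · -1 = -160
  d = 399: σ(399) · μ(399/399) = 640 · 1 = 640
Summing: (σ * μ)(399) = -1 + 4 + 8 + 20 + -32 + -80 + -160 + 640 = 399.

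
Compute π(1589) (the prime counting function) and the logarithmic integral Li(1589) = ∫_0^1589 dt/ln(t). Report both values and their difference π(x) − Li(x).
π(1589) = 250;  Li(1589) ≈ 259.93;  π(x) − Li(x) ≈ -9.93.

Direct count of primes ≤ 1589 gives π(1589) = 250. Numerical evaluation of the logarithmic integral gives Li(1589) ≈ 259.93. The difference π(x) − Li(x) ≈ -9.93 is typically negative for small/moderate x (Li(x) overestimates), though Littlewood's theorem shows this sign changes infinitely often.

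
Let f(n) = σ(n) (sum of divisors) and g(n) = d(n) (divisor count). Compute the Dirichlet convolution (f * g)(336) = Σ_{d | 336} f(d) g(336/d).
(σ * d)(336) = 5940

Divisors of 336: [1, 2, 3, 4, 6, 7, 8, 12, 14, 16, 21, 24, 28, 42, 48, 56, 84, 112, 168, 336]. For each d | 336:
  d = 1: σ(1) · d(336/1) = 1 · 20 = 20
  d = 2: σ(2) · d(336/2) = 3 · 16 = 48
  d = 3: σ(3) · d(336/3) = 4 · 10 = 40
  d = 4: σ(4) · d(336/4) = 7 · 12 = 84
  d = 6: σ(6) · d(336/6) = 12 · 8 = 96
  d = 7: σ(7) · d(336/7) = 8 · 10 = 80
  d = 8: σ(8) · d(336/8) = 15 · 8 = 120
  d = 12: σ(12) · d(336/12) = 28 · 6 = 168
  d = 14: σ(14) · d(336/14) = 24 · 8 = 192
  d = 16: σ(16) · d(336/16) = 31 · 4 = 124
  d = 21: σ(21) · d(336/21) = 32 · 5 = 160
  d = 24: σ(24) · d(336/24) = 60 · 4 = 240
  d = 28: σ(28) · d(336/28) = 56 · 6 = 336
  d = 42: σ(42) · d(336/42) = 96 · 4 = 384
  d = 48: σ(48) · d(336/48) = 124 · 2 = 248
  d = 56: σ(56) · d(336/56) = 120 · 4 = 480
  d = 84: σ(84) · d(336/84) = 224 · 3 = 672
  d = 112: σ(112) · d(336/112) = 248 · 2 = 496
  d = 168: σ(168) · d(336/168) = 480 · 2 = 960
  d = 336: σ(336) · d(336/336) = 992 · 1 = 992
Summing: (σ * d)(336) = 20 + 48 + 40 + 84 + 96 + 80 + 120 + 168 + 192 + 124 + 160 + 240 + 336 + 384 + 248 + 480 + 672 + 496 + 960 + 992 = 5940.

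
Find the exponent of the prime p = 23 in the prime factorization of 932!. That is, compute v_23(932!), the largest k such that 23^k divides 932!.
v_23(932!) = 41

Legendre's formula: v_p(n!) = Σ_{k ≥ 1} ⌊n / p^k⌋. For p = 23, n = 932, the terms are:
  ⌊932/23^1⌋ = ⌊932/23⌋ = 40
  ⌊932/23^2⌋ = ⌊932/529⌋ = 1
(the next term ⌊932/23^3⌋ = 0, terminating the sum). Summing: v_23(932!) = 40 + 1 = 41.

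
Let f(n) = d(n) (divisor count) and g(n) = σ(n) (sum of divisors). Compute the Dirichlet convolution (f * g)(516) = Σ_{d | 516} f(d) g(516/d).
(d * σ)(516) = 4416

Divisors of 516: [1, 2, 3, 4, 6, 12, 43, 86, 129, 172, 258, 516]. For each d | 516:
  d = 1: d(1) · σ(516/1) = 1 · 1232 = 1232
  d = 2: d(2) · σ(516/2) = 2 · 528 = 1056
  d = 3: d(3) · σ(516/3) = 2 · 308 = 616
  d = 4: d(4) · σ(516/4) = 3 · 176 = 528
  d = 6: d(6) · σ(516/6) = 4 · 132 = 528
  d = 12: d(12) · σ(516/12) = 6 · 44 = 264
  d = 43: d(43) · σ(516/43) = 2 · 28 = 56
  d = 86: d(86) · σ(516/86) = 4 · 12 = 48
  d = 129: d(129) · σ(516/129) = 4 · 7 = 28
  d = 172: d(172) · σ(516/172) = 6 · 4 = 24
  d = 258: d(258) · σ(516/258) = 8 · 3 = 24
  d = 516: d(516) · σ(516/516) = 12 · 1 = 12
Summing: (d * σ)(516) = 1232 + 1056 + 616 + 528 + 528 + 264 + 56 + 48 + 28 + 24 + 24 + 12 = 4416.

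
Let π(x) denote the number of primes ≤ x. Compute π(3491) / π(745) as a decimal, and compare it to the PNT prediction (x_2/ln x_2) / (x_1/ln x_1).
π(3491)/π(745) = 488/132 ≈ 3.6970;  PNT prediction ≈ 3.7987.

π(745) = 132 and π(3491) = 488, so π(3491)/π(745) ≈ 3.6970. The PNT-predicted ratio is (3491/ln(3491)) / (745/ln(745)) ≈ 3.7987. The two agree to within a few percent, as expected.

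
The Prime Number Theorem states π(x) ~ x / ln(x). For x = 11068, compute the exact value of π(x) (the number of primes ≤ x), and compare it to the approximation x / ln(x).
π(11068) = 1340;  x/ln(x) ≈ 1188.60;  relative error ≈ 11.30%.

Directly count primes up to 11068: π(11068) = 1340. The PNT approximation gives 11068/ln(11068) ≈ 11068/9.31181 ≈ 1188.60. Relative error (π(x) − x/ln(x)) / π(x) ≈ 11.30%; the approximation is known to undercount slightly (Li(x) is a better estimate).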